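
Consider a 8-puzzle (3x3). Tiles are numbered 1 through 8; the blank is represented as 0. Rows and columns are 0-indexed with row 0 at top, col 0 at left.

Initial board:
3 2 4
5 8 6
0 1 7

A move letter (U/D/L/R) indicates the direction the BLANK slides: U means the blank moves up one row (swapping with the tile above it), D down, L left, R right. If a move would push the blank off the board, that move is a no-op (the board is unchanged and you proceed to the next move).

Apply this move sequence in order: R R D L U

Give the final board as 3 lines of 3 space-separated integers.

After move 1 (R):
3 2 4
5 8 6
1 0 7

After move 2 (R):
3 2 4
5 8 6
1 7 0

After move 3 (D):
3 2 4
5 8 6
1 7 0

After move 4 (L):
3 2 4
5 8 6
1 0 7

After move 5 (U):
3 2 4
5 0 6
1 8 7

Answer: 3 2 4
5 0 6
1 8 7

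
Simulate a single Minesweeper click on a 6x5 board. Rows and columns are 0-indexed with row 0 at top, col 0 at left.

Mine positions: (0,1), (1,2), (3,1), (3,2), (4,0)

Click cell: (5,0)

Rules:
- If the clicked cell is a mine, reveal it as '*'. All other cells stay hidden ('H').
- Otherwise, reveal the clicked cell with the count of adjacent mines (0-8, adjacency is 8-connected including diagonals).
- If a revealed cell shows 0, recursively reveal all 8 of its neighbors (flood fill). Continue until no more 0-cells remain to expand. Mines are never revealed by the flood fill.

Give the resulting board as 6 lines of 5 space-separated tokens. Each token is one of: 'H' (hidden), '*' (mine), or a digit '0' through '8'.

H H H H H
H H H H H
H H H H H
H H H H H
H H H H H
1 H H H H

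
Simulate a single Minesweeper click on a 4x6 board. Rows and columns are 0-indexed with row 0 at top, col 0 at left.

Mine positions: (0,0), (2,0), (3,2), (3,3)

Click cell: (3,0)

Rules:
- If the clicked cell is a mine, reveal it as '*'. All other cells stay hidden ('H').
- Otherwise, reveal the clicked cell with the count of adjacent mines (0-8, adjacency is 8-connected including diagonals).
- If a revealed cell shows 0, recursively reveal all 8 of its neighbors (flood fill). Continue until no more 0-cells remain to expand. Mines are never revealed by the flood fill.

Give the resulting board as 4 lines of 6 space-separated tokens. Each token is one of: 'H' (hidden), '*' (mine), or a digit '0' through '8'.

H H H H H H
H H H H H H
H H H H H H
1 H H H H H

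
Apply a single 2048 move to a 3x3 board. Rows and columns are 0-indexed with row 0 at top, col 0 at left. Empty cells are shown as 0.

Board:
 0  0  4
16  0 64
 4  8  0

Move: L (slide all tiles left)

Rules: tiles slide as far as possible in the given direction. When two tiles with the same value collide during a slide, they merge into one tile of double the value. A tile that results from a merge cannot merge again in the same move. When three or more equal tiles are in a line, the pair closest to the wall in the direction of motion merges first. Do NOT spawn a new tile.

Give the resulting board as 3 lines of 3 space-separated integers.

Slide left:
row 0: [0, 0, 4] -> [4, 0, 0]
row 1: [16, 0, 64] -> [16, 64, 0]
row 2: [4, 8, 0] -> [4, 8, 0]

Answer:  4  0  0
16 64  0
 4  8  0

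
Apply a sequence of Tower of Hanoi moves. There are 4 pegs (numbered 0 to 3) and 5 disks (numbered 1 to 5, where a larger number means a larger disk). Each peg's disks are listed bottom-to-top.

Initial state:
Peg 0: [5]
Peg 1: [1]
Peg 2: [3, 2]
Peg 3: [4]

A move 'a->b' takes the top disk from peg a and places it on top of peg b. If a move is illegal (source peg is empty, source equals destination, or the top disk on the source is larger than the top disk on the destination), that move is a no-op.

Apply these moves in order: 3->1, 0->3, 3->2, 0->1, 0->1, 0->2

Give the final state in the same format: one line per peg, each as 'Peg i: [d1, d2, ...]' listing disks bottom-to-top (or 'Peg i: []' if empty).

Answer: Peg 0: [5]
Peg 1: [1]
Peg 2: [3, 2]
Peg 3: [4]

Derivation:
After move 1 (3->1):
Peg 0: [5]
Peg 1: [1]
Peg 2: [3, 2]
Peg 3: [4]

After move 2 (0->3):
Peg 0: [5]
Peg 1: [1]
Peg 2: [3, 2]
Peg 3: [4]

After move 3 (3->2):
Peg 0: [5]
Peg 1: [1]
Peg 2: [3, 2]
Peg 3: [4]

After move 4 (0->1):
Peg 0: [5]
Peg 1: [1]
Peg 2: [3, 2]
Peg 3: [4]

After move 5 (0->1):
Peg 0: [5]
Peg 1: [1]
Peg 2: [3, 2]
Peg 3: [4]

After move 6 (0->2):
Peg 0: [5]
Peg 1: [1]
Peg 2: [3, 2]
Peg 3: [4]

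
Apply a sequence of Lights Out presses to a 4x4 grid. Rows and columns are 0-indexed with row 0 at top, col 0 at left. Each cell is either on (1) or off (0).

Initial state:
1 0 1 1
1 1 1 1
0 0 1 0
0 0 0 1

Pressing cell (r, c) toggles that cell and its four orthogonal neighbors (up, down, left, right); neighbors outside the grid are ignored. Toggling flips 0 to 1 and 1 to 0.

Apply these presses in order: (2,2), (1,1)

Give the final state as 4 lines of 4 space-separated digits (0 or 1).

After press 1 at (2,2):
1 0 1 1
1 1 0 1
0 1 0 1
0 0 1 1

After press 2 at (1,1):
1 1 1 1
0 0 1 1
0 0 0 1
0 0 1 1

Answer: 1 1 1 1
0 0 1 1
0 0 0 1
0 0 1 1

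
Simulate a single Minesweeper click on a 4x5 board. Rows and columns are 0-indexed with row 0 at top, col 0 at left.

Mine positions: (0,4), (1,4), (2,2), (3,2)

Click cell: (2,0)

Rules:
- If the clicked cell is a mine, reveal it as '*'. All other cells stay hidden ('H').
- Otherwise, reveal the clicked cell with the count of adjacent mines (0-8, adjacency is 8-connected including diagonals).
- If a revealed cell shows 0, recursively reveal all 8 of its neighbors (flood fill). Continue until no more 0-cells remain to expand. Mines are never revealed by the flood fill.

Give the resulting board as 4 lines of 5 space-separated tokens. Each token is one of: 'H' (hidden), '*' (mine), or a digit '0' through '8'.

0 0 0 2 H
0 1 1 3 H
0 2 H H H
0 2 H H H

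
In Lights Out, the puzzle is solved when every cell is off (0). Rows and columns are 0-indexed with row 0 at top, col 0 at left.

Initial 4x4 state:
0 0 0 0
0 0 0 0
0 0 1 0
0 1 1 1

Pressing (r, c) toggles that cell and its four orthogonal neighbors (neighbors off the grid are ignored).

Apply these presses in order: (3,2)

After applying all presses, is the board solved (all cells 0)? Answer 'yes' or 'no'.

After press 1 at (3,2):
0 0 0 0
0 0 0 0
0 0 0 0
0 0 0 0

Lights still on: 0

Answer: yes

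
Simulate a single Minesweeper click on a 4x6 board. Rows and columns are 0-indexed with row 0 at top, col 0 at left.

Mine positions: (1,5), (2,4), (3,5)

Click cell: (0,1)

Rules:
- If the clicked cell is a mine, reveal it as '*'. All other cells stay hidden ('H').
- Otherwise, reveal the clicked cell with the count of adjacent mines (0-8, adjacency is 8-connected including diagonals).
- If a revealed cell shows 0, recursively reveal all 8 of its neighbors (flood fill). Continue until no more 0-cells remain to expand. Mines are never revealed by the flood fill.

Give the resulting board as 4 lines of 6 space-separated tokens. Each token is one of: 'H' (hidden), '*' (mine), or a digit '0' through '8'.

0 0 0 0 1 H
0 0 0 1 2 H
0 0 0 1 H H
0 0 0 1 H H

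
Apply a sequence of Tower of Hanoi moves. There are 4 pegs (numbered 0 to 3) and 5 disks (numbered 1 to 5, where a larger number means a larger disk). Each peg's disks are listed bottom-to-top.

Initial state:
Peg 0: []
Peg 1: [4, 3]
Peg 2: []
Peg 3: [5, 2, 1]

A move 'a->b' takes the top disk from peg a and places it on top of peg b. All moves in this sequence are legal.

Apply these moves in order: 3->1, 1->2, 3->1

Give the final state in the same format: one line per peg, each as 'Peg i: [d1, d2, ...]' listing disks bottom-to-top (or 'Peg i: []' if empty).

After move 1 (3->1):
Peg 0: []
Peg 1: [4, 3, 1]
Peg 2: []
Peg 3: [5, 2]

After move 2 (1->2):
Peg 0: []
Peg 1: [4, 3]
Peg 2: [1]
Peg 3: [5, 2]

After move 3 (3->1):
Peg 0: []
Peg 1: [4, 3, 2]
Peg 2: [1]
Peg 3: [5]

Answer: Peg 0: []
Peg 1: [4, 3, 2]
Peg 2: [1]
Peg 3: [5]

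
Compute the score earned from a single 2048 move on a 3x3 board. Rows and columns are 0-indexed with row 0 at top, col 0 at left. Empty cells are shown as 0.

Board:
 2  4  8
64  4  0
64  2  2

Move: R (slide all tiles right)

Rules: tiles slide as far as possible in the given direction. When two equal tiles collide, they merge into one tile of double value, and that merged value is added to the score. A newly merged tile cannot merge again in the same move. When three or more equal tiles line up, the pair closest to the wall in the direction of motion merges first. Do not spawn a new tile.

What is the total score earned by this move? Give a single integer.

Slide right:
row 0: [2, 4, 8] -> [2, 4, 8]  score +0 (running 0)
row 1: [64, 4, 0] -> [0, 64, 4]  score +0 (running 0)
row 2: [64, 2, 2] -> [0, 64, 4]  score +4 (running 4)
Board after move:
 2  4  8
 0 64  4
 0 64  4

Answer: 4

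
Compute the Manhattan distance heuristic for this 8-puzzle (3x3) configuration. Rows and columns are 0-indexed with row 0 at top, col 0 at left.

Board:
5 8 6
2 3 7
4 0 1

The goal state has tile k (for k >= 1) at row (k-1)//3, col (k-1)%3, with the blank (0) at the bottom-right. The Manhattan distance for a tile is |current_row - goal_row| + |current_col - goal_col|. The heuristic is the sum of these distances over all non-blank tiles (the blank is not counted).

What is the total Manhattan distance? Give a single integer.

Answer: 17

Derivation:
Tile 5: (0,0)->(1,1) = 2
Tile 8: (0,1)->(2,1) = 2
Tile 6: (0,2)->(1,2) = 1
Tile 2: (1,0)->(0,1) = 2
Tile 3: (1,1)->(0,2) = 2
Tile 7: (1,2)->(2,0) = 3
Tile 4: (2,0)->(1,0) = 1
Tile 1: (2,2)->(0,0) = 4
Sum: 2 + 2 + 1 + 2 + 2 + 3 + 1 + 4 = 17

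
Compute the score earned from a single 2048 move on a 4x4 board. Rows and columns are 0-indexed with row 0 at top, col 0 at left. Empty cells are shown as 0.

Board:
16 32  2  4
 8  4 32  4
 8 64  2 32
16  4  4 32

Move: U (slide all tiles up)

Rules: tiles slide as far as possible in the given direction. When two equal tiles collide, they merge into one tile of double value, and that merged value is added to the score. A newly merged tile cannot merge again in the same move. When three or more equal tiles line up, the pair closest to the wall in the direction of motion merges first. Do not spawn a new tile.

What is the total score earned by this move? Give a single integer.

Answer: 88

Derivation:
Slide up:
col 0: [16, 8, 8, 16] -> [16, 16, 16, 0]  score +16 (running 16)
col 1: [32, 4, 64, 4] -> [32, 4, 64, 4]  score +0 (running 16)
col 2: [2, 32, 2, 4] -> [2, 32, 2, 4]  score +0 (running 16)
col 3: [4, 4, 32, 32] -> [8, 64, 0, 0]  score +72 (running 88)
Board after move:
16 32  2  8
16  4 32 64
16 64  2  0
 0  4  4  0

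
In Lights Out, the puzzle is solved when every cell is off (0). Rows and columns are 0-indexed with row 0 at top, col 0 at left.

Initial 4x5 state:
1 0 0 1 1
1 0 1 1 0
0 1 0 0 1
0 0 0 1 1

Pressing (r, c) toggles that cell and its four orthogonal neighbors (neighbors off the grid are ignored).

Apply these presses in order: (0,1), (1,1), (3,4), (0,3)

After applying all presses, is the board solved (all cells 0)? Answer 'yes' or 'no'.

Answer: yes

Derivation:
After press 1 at (0,1):
0 1 1 1 1
1 1 1 1 0
0 1 0 0 1
0 0 0 1 1

After press 2 at (1,1):
0 0 1 1 1
0 0 0 1 0
0 0 0 0 1
0 0 0 1 1

After press 3 at (3,4):
0 0 1 1 1
0 0 0 1 0
0 0 0 0 0
0 0 0 0 0

After press 4 at (0,3):
0 0 0 0 0
0 0 0 0 0
0 0 0 0 0
0 0 0 0 0

Lights still on: 0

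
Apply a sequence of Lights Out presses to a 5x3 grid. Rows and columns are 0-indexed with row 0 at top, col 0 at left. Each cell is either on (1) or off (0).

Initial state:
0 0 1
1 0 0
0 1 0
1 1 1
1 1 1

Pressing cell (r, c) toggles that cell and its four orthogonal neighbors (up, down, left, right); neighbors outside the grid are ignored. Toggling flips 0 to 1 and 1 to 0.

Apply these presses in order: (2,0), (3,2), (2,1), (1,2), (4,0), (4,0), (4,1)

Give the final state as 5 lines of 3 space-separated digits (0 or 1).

Answer: 0 0 0
0 0 1
0 1 1
0 0 0
0 0 1

Derivation:
After press 1 at (2,0):
0 0 1
0 0 0
1 0 0
0 1 1
1 1 1

After press 2 at (3,2):
0 0 1
0 0 0
1 0 1
0 0 0
1 1 0

After press 3 at (2,1):
0 0 1
0 1 0
0 1 0
0 1 0
1 1 0

After press 4 at (1,2):
0 0 0
0 0 1
0 1 1
0 1 0
1 1 0

After press 5 at (4,0):
0 0 0
0 0 1
0 1 1
1 1 0
0 0 0

After press 6 at (4,0):
0 0 0
0 0 1
0 1 1
0 1 0
1 1 0

After press 7 at (4,1):
0 0 0
0 0 1
0 1 1
0 0 0
0 0 1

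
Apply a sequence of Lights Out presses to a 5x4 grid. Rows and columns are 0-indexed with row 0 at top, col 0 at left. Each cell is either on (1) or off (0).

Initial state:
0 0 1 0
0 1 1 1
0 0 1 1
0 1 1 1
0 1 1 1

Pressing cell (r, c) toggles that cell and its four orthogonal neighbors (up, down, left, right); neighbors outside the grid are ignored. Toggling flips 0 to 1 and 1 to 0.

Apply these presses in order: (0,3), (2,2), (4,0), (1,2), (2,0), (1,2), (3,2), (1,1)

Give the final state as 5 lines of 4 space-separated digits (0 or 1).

After press 1 at (0,3):
0 0 0 1
0 1 1 0
0 0 1 1
0 1 1 1
0 1 1 1

After press 2 at (2,2):
0 0 0 1
0 1 0 0
0 1 0 0
0 1 0 1
0 1 1 1

After press 3 at (4,0):
0 0 0 1
0 1 0 0
0 1 0 0
1 1 0 1
1 0 1 1

After press 4 at (1,2):
0 0 1 1
0 0 1 1
0 1 1 0
1 1 0 1
1 0 1 1

After press 5 at (2,0):
0 0 1 1
1 0 1 1
1 0 1 0
0 1 0 1
1 0 1 1

After press 6 at (1,2):
0 0 0 1
1 1 0 0
1 0 0 0
0 1 0 1
1 0 1 1

After press 7 at (3,2):
0 0 0 1
1 1 0 0
1 0 1 0
0 0 1 0
1 0 0 1

After press 8 at (1,1):
0 1 0 1
0 0 1 0
1 1 1 0
0 0 1 0
1 0 0 1

Answer: 0 1 0 1
0 0 1 0
1 1 1 0
0 0 1 0
1 0 0 1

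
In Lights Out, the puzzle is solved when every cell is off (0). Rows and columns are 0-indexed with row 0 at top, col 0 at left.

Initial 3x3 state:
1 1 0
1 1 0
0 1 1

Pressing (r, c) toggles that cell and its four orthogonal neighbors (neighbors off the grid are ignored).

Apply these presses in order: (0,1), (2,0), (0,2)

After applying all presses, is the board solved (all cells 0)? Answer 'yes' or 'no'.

Answer: no

Derivation:
After press 1 at (0,1):
0 0 1
1 0 0
0 1 1

After press 2 at (2,0):
0 0 1
0 0 0
1 0 1

After press 3 at (0,2):
0 1 0
0 0 1
1 0 1

Lights still on: 4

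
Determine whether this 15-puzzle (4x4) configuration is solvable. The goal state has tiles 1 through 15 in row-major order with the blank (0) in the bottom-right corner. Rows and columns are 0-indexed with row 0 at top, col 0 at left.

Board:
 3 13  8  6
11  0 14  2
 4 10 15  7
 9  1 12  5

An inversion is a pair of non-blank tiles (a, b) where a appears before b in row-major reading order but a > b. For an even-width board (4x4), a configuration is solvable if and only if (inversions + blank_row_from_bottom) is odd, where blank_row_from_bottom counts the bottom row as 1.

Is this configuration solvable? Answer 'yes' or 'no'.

Answer: yes

Derivation:
Inversions: 54
Blank is in row 1 (0-indexed from top), which is row 3 counting from the bottom (bottom = 1).
54 + 3 = 57, which is odd, so the puzzle is solvable.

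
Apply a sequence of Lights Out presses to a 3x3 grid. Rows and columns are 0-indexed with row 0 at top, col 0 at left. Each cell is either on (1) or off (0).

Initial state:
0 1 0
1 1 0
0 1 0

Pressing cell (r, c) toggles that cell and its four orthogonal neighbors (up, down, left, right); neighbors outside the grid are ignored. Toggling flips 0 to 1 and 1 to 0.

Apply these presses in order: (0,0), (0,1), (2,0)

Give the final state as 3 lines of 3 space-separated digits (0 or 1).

After press 1 at (0,0):
1 0 0
0 1 0
0 1 0

After press 2 at (0,1):
0 1 1
0 0 0
0 1 0

After press 3 at (2,0):
0 1 1
1 0 0
1 0 0

Answer: 0 1 1
1 0 0
1 0 0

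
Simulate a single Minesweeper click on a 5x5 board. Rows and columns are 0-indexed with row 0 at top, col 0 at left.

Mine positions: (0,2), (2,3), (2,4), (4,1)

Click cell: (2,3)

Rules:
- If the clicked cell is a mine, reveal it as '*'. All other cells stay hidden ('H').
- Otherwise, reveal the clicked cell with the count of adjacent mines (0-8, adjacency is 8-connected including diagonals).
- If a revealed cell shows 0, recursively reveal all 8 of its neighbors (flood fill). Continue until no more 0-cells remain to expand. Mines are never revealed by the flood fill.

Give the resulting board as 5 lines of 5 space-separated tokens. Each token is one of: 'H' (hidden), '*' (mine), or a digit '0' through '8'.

H H H H H
H H H H H
H H H * H
H H H H H
H H H H H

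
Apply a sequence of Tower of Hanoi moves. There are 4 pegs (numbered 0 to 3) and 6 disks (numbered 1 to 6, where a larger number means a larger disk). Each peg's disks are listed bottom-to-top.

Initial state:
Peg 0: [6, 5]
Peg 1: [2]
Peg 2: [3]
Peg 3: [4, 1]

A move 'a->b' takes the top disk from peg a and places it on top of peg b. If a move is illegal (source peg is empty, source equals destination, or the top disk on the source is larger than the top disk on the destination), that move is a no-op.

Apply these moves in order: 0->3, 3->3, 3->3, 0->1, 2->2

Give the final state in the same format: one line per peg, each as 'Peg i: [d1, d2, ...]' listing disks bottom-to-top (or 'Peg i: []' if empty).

After move 1 (0->3):
Peg 0: [6, 5]
Peg 1: [2]
Peg 2: [3]
Peg 3: [4, 1]

After move 2 (3->3):
Peg 0: [6, 5]
Peg 1: [2]
Peg 2: [3]
Peg 3: [4, 1]

After move 3 (3->3):
Peg 0: [6, 5]
Peg 1: [2]
Peg 2: [3]
Peg 3: [4, 1]

After move 4 (0->1):
Peg 0: [6, 5]
Peg 1: [2]
Peg 2: [3]
Peg 3: [4, 1]

After move 5 (2->2):
Peg 0: [6, 5]
Peg 1: [2]
Peg 2: [3]
Peg 3: [4, 1]

Answer: Peg 0: [6, 5]
Peg 1: [2]
Peg 2: [3]
Peg 3: [4, 1]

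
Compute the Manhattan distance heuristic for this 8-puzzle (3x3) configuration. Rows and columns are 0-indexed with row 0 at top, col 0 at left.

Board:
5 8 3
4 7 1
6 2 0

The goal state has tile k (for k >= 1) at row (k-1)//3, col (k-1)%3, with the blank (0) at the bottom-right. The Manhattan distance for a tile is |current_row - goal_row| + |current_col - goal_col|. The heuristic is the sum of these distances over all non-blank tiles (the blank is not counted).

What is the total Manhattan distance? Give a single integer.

Answer: 14

Derivation:
Tile 5: (0,0)->(1,1) = 2
Tile 8: (0,1)->(2,1) = 2
Tile 3: (0,2)->(0,2) = 0
Tile 4: (1,0)->(1,0) = 0
Tile 7: (1,1)->(2,0) = 2
Tile 1: (1,2)->(0,0) = 3
Tile 6: (2,0)->(1,2) = 3
Tile 2: (2,1)->(0,1) = 2
Sum: 2 + 2 + 0 + 0 + 2 + 3 + 3 + 2 = 14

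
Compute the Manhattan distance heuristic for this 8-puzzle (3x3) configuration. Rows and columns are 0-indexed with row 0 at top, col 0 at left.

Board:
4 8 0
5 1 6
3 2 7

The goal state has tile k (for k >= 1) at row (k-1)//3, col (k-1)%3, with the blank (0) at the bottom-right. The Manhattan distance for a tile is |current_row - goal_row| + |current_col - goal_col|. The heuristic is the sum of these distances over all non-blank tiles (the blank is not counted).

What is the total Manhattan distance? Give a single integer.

Answer: 14

Derivation:
Tile 4: (0,0)->(1,0) = 1
Tile 8: (0,1)->(2,1) = 2
Tile 5: (1,0)->(1,1) = 1
Tile 1: (1,1)->(0,0) = 2
Tile 6: (1,2)->(1,2) = 0
Tile 3: (2,0)->(0,2) = 4
Tile 2: (2,1)->(0,1) = 2
Tile 7: (2,2)->(2,0) = 2
Sum: 1 + 2 + 1 + 2 + 0 + 4 + 2 + 2 = 14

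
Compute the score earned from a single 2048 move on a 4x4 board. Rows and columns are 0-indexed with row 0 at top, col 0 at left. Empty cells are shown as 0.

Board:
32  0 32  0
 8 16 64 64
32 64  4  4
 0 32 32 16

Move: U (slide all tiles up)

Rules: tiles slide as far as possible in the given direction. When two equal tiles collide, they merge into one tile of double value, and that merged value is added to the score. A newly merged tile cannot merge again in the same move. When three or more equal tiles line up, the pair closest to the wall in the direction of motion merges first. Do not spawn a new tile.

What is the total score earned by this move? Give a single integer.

Slide up:
col 0: [32, 8, 32, 0] -> [32, 8, 32, 0]  score +0 (running 0)
col 1: [0, 16, 64, 32] -> [16, 64, 32, 0]  score +0 (running 0)
col 2: [32, 64, 4, 32] -> [32, 64, 4, 32]  score +0 (running 0)
col 3: [0, 64, 4, 16] -> [64, 4, 16, 0]  score +0 (running 0)
Board after move:
32 16 32 64
 8 64 64  4
32 32  4 16
 0  0 32  0

Answer: 0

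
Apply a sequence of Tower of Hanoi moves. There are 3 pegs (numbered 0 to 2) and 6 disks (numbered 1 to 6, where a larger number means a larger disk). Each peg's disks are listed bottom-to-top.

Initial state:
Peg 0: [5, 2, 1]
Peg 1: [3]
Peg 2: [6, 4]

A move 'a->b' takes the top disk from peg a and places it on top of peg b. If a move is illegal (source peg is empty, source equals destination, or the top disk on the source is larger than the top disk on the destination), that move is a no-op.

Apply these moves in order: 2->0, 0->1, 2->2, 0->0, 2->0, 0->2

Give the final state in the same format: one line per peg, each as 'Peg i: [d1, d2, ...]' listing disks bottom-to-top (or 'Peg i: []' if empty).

After move 1 (2->0):
Peg 0: [5, 2, 1]
Peg 1: [3]
Peg 2: [6, 4]

After move 2 (0->1):
Peg 0: [5, 2]
Peg 1: [3, 1]
Peg 2: [6, 4]

After move 3 (2->2):
Peg 0: [5, 2]
Peg 1: [3, 1]
Peg 2: [6, 4]

After move 4 (0->0):
Peg 0: [5, 2]
Peg 1: [3, 1]
Peg 2: [6, 4]

After move 5 (2->0):
Peg 0: [5, 2]
Peg 1: [3, 1]
Peg 2: [6, 4]

After move 6 (0->2):
Peg 0: [5]
Peg 1: [3, 1]
Peg 2: [6, 4, 2]

Answer: Peg 0: [5]
Peg 1: [3, 1]
Peg 2: [6, 4, 2]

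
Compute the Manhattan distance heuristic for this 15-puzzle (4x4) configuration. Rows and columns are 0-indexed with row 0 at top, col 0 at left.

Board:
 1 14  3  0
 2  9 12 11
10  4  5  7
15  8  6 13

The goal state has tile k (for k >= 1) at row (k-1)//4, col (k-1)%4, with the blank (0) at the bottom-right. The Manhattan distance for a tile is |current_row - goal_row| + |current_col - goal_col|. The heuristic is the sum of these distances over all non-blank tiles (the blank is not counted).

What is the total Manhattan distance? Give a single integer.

Tile 1: at (0,0), goal (0,0), distance |0-0|+|0-0| = 0
Tile 14: at (0,1), goal (3,1), distance |0-3|+|1-1| = 3
Tile 3: at (0,2), goal (0,2), distance |0-0|+|2-2| = 0
Tile 2: at (1,0), goal (0,1), distance |1-0|+|0-1| = 2
Tile 9: at (1,1), goal (2,0), distance |1-2|+|1-0| = 2
Tile 12: at (1,2), goal (2,3), distance |1-2|+|2-3| = 2
Tile 11: at (1,3), goal (2,2), distance |1-2|+|3-2| = 2
Tile 10: at (2,0), goal (2,1), distance |2-2|+|0-1| = 1
Tile 4: at (2,1), goal (0,3), distance |2-0|+|1-3| = 4
Tile 5: at (2,2), goal (1,0), distance |2-1|+|2-0| = 3
Tile 7: at (2,3), goal (1,2), distance |2-1|+|3-2| = 2
Tile 15: at (3,0), goal (3,2), distance |3-3|+|0-2| = 2
Tile 8: at (3,1), goal (1,3), distance |3-1|+|1-3| = 4
Tile 6: at (3,2), goal (1,1), distance |3-1|+|2-1| = 3
Tile 13: at (3,3), goal (3,0), distance |3-3|+|3-0| = 3
Sum: 0 + 3 + 0 + 2 + 2 + 2 + 2 + 1 + 4 + 3 + 2 + 2 + 4 + 3 + 3 = 33

Answer: 33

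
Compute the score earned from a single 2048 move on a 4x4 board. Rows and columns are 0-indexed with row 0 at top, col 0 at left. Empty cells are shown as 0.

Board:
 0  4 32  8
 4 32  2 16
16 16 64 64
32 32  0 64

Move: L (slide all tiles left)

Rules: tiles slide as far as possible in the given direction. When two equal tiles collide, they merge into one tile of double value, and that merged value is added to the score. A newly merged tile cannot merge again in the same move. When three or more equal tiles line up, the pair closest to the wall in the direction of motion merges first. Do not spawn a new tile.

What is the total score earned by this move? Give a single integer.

Answer: 224

Derivation:
Slide left:
row 0: [0, 4, 32, 8] -> [4, 32, 8, 0]  score +0 (running 0)
row 1: [4, 32, 2, 16] -> [4, 32, 2, 16]  score +0 (running 0)
row 2: [16, 16, 64, 64] -> [32, 128, 0, 0]  score +160 (running 160)
row 3: [32, 32, 0, 64] -> [64, 64, 0, 0]  score +64 (running 224)
Board after move:
  4  32   8   0
  4  32   2  16
 32 128   0   0
 64  64   0   0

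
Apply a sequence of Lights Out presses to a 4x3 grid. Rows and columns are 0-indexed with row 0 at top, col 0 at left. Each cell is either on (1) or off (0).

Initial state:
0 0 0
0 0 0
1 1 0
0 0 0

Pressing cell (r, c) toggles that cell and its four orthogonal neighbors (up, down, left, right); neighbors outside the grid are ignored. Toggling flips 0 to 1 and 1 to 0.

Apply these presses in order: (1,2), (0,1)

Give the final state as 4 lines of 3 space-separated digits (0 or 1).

After press 1 at (1,2):
0 0 1
0 1 1
1 1 1
0 0 0

After press 2 at (0,1):
1 1 0
0 0 1
1 1 1
0 0 0

Answer: 1 1 0
0 0 1
1 1 1
0 0 0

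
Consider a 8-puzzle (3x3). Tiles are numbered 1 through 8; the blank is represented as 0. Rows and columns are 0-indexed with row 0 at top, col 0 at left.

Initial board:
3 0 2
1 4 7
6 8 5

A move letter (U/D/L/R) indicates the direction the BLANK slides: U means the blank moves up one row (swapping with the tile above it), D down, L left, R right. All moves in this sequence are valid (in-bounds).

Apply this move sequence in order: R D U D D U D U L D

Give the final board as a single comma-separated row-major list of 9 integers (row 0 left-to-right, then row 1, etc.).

After move 1 (R):
3 2 0
1 4 7
6 8 5

After move 2 (D):
3 2 7
1 4 0
6 8 5

After move 3 (U):
3 2 0
1 4 7
6 8 5

After move 4 (D):
3 2 7
1 4 0
6 8 5

After move 5 (D):
3 2 7
1 4 5
6 8 0

After move 6 (U):
3 2 7
1 4 0
6 8 5

After move 7 (D):
3 2 7
1 4 5
6 8 0

After move 8 (U):
3 2 7
1 4 0
6 8 5

After move 9 (L):
3 2 7
1 0 4
6 8 5

After move 10 (D):
3 2 7
1 8 4
6 0 5

Answer: 3, 2, 7, 1, 8, 4, 6, 0, 5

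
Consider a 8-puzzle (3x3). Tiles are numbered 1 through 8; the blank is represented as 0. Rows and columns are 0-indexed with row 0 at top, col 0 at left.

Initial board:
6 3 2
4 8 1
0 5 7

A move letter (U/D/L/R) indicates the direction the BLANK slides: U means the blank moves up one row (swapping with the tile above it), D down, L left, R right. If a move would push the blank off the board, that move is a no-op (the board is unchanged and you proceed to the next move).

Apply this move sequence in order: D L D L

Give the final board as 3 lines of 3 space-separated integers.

After move 1 (D):
6 3 2
4 8 1
0 5 7

After move 2 (L):
6 3 2
4 8 1
0 5 7

After move 3 (D):
6 3 2
4 8 1
0 5 7

After move 4 (L):
6 3 2
4 8 1
0 5 7

Answer: 6 3 2
4 8 1
0 5 7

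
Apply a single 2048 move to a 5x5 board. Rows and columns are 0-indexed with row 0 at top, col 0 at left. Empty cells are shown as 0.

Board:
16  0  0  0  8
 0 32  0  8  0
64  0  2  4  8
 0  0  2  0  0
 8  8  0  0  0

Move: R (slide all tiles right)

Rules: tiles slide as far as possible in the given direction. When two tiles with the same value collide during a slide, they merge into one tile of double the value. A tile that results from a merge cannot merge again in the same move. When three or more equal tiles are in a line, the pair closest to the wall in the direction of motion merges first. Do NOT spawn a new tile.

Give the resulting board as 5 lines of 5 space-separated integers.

Slide right:
row 0: [16, 0, 0, 0, 8] -> [0, 0, 0, 16, 8]
row 1: [0, 32, 0, 8, 0] -> [0, 0, 0, 32, 8]
row 2: [64, 0, 2, 4, 8] -> [0, 64, 2, 4, 8]
row 3: [0, 0, 2, 0, 0] -> [0, 0, 0, 0, 2]
row 4: [8, 8, 0, 0, 0] -> [0, 0, 0, 0, 16]

Answer:  0  0  0 16  8
 0  0  0 32  8
 0 64  2  4  8
 0  0  0  0  2
 0  0  0  0 16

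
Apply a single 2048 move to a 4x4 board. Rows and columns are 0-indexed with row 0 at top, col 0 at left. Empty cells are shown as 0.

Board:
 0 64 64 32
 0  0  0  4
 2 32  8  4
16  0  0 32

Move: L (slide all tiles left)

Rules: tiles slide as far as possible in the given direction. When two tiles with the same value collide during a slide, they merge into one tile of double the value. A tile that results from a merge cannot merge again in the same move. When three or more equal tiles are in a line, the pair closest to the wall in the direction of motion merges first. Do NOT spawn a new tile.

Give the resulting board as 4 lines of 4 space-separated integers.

Slide left:
row 0: [0, 64, 64, 32] -> [128, 32, 0, 0]
row 1: [0, 0, 0, 4] -> [4, 0, 0, 0]
row 2: [2, 32, 8, 4] -> [2, 32, 8, 4]
row 3: [16, 0, 0, 32] -> [16, 32, 0, 0]

Answer: 128  32   0   0
  4   0   0   0
  2  32   8   4
 16  32   0   0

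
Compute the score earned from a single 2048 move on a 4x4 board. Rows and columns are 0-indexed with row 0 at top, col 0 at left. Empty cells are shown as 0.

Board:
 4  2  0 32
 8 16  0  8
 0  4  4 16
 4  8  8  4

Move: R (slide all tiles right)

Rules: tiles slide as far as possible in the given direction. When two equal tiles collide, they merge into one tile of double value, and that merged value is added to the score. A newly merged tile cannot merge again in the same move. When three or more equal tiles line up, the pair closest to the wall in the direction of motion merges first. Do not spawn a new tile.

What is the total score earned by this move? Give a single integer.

Slide right:
row 0: [4, 2, 0, 32] -> [0, 4, 2, 32]  score +0 (running 0)
row 1: [8, 16, 0, 8] -> [0, 8, 16, 8]  score +0 (running 0)
row 2: [0, 4, 4, 16] -> [0, 0, 8, 16]  score +8 (running 8)
row 3: [4, 8, 8, 4] -> [0, 4, 16, 4]  score +16 (running 24)
Board after move:
 0  4  2 32
 0  8 16  8
 0  0  8 16
 0  4 16  4

Answer: 24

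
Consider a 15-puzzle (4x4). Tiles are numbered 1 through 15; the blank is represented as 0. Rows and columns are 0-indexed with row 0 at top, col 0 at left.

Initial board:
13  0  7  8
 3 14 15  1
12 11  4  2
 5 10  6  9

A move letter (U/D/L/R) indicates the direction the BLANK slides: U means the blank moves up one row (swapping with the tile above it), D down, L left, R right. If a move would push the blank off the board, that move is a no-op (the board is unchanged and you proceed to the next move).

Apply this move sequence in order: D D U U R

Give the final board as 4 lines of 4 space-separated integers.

After move 1 (D):
13 14  7  8
 3  0 15  1
12 11  4  2
 5 10  6  9

After move 2 (D):
13 14  7  8
 3 11 15  1
12  0  4  2
 5 10  6  9

After move 3 (U):
13 14  7  8
 3  0 15  1
12 11  4  2
 5 10  6  9

After move 4 (U):
13  0  7  8
 3 14 15  1
12 11  4  2
 5 10  6  9

After move 5 (R):
13  7  0  8
 3 14 15  1
12 11  4  2
 5 10  6  9

Answer: 13  7  0  8
 3 14 15  1
12 11  4  2
 5 10  6  9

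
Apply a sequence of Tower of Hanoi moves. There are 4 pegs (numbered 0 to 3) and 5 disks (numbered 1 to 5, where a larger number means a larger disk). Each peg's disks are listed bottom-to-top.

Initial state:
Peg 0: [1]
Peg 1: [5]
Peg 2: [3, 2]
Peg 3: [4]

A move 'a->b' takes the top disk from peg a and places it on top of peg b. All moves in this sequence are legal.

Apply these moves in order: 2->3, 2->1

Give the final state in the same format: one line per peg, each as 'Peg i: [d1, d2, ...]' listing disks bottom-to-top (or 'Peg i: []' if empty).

After move 1 (2->3):
Peg 0: [1]
Peg 1: [5]
Peg 2: [3]
Peg 3: [4, 2]

After move 2 (2->1):
Peg 0: [1]
Peg 1: [5, 3]
Peg 2: []
Peg 3: [4, 2]

Answer: Peg 0: [1]
Peg 1: [5, 3]
Peg 2: []
Peg 3: [4, 2]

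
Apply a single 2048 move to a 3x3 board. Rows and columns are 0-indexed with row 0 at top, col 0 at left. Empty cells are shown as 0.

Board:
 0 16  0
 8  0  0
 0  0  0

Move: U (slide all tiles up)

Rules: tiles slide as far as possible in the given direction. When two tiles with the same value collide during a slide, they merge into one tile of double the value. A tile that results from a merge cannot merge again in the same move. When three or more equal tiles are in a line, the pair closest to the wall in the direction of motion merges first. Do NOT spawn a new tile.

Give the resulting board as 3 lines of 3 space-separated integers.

Slide up:
col 0: [0, 8, 0] -> [8, 0, 0]
col 1: [16, 0, 0] -> [16, 0, 0]
col 2: [0, 0, 0] -> [0, 0, 0]

Answer:  8 16  0
 0  0  0
 0  0  0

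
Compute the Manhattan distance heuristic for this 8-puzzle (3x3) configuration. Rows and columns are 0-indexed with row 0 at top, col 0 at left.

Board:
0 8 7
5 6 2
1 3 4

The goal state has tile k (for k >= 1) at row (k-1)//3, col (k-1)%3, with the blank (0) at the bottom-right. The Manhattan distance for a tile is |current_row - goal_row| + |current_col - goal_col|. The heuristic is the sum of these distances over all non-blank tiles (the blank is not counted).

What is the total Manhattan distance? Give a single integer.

Tile 8: at (0,1), goal (2,1), distance |0-2|+|1-1| = 2
Tile 7: at (0,2), goal (2,0), distance |0-2|+|2-0| = 4
Tile 5: at (1,0), goal (1,1), distance |1-1|+|0-1| = 1
Tile 6: at (1,1), goal (1,2), distance |1-1|+|1-2| = 1
Tile 2: at (1,2), goal (0,1), distance |1-0|+|2-1| = 2
Tile 1: at (2,0), goal (0,0), distance |2-0|+|0-0| = 2
Tile 3: at (2,1), goal (0,2), distance |2-0|+|1-2| = 3
Tile 4: at (2,2), goal (1,0), distance |2-1|+|2-0| = 3
Sum: 2 + 4 + 1 + 1 + 2 + 2 + 3 + 3 = 18

Answer: 18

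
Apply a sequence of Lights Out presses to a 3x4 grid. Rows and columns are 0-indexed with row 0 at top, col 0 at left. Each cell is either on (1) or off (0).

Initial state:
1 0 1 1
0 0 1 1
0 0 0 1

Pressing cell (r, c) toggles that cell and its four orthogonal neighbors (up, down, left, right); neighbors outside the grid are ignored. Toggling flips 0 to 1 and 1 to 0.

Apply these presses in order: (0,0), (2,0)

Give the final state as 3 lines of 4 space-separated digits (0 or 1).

After press 1 at (0,0):
0 1 1 1
1 0 1 1
0 0 0 1

After press 2 at (2,0):
0 1 1 1
0 0 1 1
1 1 0 1

Answer: 0 1 1 1
0 0 1 1
1 1 0 1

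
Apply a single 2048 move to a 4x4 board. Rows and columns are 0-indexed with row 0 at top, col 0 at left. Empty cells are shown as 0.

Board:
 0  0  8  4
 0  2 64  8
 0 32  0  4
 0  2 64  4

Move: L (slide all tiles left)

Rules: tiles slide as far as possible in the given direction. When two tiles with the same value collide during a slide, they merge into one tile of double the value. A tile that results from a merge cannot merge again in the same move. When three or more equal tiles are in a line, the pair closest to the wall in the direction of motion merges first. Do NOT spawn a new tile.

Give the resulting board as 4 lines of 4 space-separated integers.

Answer:  8  4  0  0
 2 64  8  0
32  4  0  0
 2 64  4  0

Derivation:
Slide left:
row 0: [0, 0, 8, 4] -> [8, 4, 0, 0]
row 1: [0, 2, 64, 8] -> [2, 64, 8, 0]
row 2: [0, 32, 0, 4] -> [32, 4, 0, 0]
row 3: [0, 2, 64, 4] -> [2, 64, 4, 0]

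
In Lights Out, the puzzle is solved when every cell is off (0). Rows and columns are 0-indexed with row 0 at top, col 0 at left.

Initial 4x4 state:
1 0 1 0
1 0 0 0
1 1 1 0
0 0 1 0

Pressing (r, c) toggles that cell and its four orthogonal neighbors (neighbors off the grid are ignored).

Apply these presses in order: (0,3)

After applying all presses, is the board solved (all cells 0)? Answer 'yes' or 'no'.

Answer: no

Derivation:
After press 1 at (0,3):
1 0 0 1
1 0 0 1
1 1 1 0
0 0 1 0

Lights still on: 8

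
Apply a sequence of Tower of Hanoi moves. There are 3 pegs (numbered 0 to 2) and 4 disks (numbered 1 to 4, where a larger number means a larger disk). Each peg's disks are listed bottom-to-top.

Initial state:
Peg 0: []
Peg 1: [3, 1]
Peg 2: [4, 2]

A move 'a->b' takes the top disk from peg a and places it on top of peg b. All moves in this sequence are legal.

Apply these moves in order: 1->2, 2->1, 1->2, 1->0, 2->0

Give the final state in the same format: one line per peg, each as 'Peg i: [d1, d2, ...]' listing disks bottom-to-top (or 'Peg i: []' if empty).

After move 1 (1->2):
Peg 0: []
Peg 1: [3]
Peg 2: [4, 2, 1]

After move 2 (2->1):
Peg 0: []
Peg 1: [3, 1]
Peg 2: [4, 2]

After move 3 (1->2):
Peg 0: []
Peg 1: [3]
Peg 2: [4, 2, 1]

After move 4 (1->0):
Peg 0: [3]
Peg 1: []
Peg 2: [4, 2, 1]

After move 5 (2->0):
Peg 0: [3, 1]
Peg 1: []
Peg 2: [4, 2]

Answer: Peg 0: [3, 1]
Peg 1: []
Peg 2: [4, 2]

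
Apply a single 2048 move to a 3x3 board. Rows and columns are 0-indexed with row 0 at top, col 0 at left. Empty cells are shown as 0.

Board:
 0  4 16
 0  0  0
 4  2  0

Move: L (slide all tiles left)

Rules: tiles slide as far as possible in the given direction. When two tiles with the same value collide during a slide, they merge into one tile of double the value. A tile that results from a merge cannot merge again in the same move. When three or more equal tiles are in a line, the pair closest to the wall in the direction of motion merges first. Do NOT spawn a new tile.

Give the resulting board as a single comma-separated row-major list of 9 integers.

Answer: 4, 16, 0, 0, 0, 0, 4, 2, 0

Derivation:
Slide left:
row 0: [0, 4, 16] -> [4, 16, 0]
row 1: [0, 0, 0] -> [0, 0, 0]
row 2: [4, 2, 0] -> [4, 2, 0]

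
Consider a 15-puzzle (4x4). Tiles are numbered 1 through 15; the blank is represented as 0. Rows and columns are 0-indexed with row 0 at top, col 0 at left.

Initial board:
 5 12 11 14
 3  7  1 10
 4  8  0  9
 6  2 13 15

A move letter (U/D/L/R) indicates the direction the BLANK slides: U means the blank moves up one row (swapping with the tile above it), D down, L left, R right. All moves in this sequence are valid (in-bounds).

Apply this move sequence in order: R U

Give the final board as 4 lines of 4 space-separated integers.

After move 1 (R):
 5 12 11 14
 3  7  1 10
 4  8  9  0
 6  2 13 15

After move 2 (U):
 5 12 11 14
 3  7  1  0
 4  8  9 10
 6  2 13 15

Answer:  5 12 11 14
 3  7  1  0
 4  8  9 10
 6  2 13 15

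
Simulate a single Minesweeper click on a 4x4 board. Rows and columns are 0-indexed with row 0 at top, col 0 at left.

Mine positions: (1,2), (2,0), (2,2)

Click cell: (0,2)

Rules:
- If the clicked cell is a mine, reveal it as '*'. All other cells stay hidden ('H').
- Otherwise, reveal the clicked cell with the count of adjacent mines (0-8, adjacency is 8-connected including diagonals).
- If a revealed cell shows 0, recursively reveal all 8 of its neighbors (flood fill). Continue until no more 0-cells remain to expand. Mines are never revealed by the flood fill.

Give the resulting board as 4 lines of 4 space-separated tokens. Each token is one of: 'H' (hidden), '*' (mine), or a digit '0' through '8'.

H H 1 H
H H H H
H H H H
H H H H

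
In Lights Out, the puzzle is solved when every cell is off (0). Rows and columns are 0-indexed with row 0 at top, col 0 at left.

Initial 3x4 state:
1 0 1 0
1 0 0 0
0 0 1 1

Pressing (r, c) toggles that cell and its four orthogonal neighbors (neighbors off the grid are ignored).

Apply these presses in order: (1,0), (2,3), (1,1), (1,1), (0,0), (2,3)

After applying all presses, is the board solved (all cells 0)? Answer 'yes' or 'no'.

After press 1 at (1,0):
0 0 1 0
0 1 0 0
1 0 1 1

After press 2 at (2,3):
0 0 1 0
0 1 0 1
1 0 0 0

After press 3 at (1,1):
0 1 1 0
1 0 1 1
1 1 0 0

After press 4 at (1,1):
0 0 1 0
0 1 0 1
1 0 0 0

After press 5 at (0,0):
1 1 1 0
1 1 0 1
1 0 0 0

After press 6 at (2,3):
1 1 1 0
1 1 0 0
1 0 1 1

Lights still on: 8

Answer: no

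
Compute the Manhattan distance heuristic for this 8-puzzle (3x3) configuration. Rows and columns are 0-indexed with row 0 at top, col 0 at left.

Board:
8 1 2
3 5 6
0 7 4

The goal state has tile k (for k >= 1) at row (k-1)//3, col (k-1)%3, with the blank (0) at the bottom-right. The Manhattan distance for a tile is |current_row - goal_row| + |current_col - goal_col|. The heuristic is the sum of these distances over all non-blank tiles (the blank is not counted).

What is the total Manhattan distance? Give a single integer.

Tile 8: (0,0)->(2,1) = 3
Tile 1: (0,1)->(0,0) = 1
Tile 2: (0,2)->(0,1) = 1
Tile 3: (1,0)->(0,2) = 3
Tile 5: (1,1)->(1,1) = 0
Tile 6: (1,2)->(1,2) = 0
Tile 7: (2,1)->(2,0) = 1
Tile 4: (2,2)->(1,0) = 3
Sum: 3 + 1 + 1 + 3 + 0 + 0 + 1 + 3 = 12

Answer: 12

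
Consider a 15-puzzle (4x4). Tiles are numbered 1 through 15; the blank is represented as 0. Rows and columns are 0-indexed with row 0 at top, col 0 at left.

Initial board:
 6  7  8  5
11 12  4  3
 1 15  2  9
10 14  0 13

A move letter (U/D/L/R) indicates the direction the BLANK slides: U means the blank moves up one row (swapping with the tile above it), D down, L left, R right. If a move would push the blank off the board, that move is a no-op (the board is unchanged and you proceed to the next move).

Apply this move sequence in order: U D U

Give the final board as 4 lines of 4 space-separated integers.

Answer:  6  7  8  5
11 12  4  3
 1 15  0  9
10 14  2 13

Derivation:
After move 1 (U):
 6  7  8  5
11 12  4  3
 1 15  0  9
10 14  2 13

After move 2 (D):
 6  7  8  5
11 12  4  3
 1 15  2  9
10 14  0 13

After move 3 (U):
 6  7  8  5
11 12  4  3
 1 15  0  9
10 14  2 13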